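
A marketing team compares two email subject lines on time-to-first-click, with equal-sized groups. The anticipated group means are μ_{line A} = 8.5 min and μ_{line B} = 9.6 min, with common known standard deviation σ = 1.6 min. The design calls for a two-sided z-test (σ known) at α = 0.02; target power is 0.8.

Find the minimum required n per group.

Standardized effect: d = |μ_{line A} − μ_{line B}| / σ = |8.5 − 9.6| / 1.6 = 0.6875
For power 0.8 need Φ(δ − z_{0.01}) = 0.8, so δ = z_{0.01} + z_{0.20} = 2.326 + 0.842 = 3.168.
(Ignoring the negligible lower-tail rejection probability gives the usual closed-form inversion.)
δ = d·√(n/2) ⇒ n = 2(δ/d)² = 2 × (3.168 / 0.6875)² = 42.47.
Rounding up, n = 43 per group.

n = 43 per group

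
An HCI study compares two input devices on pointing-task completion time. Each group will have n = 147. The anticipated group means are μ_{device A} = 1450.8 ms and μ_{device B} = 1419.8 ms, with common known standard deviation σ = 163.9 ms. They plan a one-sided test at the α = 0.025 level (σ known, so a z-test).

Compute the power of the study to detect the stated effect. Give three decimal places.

Power ≈ 0.368

Standardized effect: d = |μ_{device A} − μ_{device B}| / σ = |1450.8 − 1419.8| / 163.9 = 0.1891
Noncentrality parameter: δ = d·√(n/2) = 0.1891 × √(147/2) = 1.6215
Critical value for a one-sided test at α = 0.025: z_α = 1.960.
Power = P(Z > 1.960 − δ) = Φ(-0.338) = 0.3675.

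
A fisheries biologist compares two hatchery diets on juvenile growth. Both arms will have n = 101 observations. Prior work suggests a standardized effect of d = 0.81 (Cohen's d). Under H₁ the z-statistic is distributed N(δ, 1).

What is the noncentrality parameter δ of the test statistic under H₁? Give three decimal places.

The noncentrality parameter scales effect size by the design's sample-size factor: δ = d·√(n/2) = 0.81 × √(101/2) = 5.7561

δ ≈ 5.756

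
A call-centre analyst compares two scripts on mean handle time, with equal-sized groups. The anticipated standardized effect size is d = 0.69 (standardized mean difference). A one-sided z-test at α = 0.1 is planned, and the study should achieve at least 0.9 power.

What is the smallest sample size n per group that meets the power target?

For power 0.9 need Φ(δ − z_{0.1}) = 0.9, so δ = z_{0.1} + z_{0.10} = 1.282 + 1.282 = 2.563.
δ = d·√(n/2) ⇒ n = 2(δ/d)² = 2 × (2.563 / 0.69)² = 27.60.
Rounding up, n = 28 per group.

n = 28 per group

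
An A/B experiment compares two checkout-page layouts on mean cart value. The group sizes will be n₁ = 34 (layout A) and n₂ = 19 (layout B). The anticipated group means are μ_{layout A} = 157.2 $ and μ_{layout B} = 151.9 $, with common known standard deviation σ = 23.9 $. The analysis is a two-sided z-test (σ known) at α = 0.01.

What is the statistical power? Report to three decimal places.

Standardized effect: d = |μ_{layout A} − μ_{layout B}| / σ = |157.2 − 151.9| / 23.9 = 0.2218
Noncentrality parameter: δ = d / √(1/n₁ + 1/n₂) = 0.2218 / √(1/34 + 1/19) = 0.7742
Critical value for a two-sided test at α = 0.01: z_{α/2} = 2.576.
Power = Φ(δ − 2.576) + Φ(−δ − 2.576) = Φ(-1.802) + Φ(-3.350) = 0.0358 + 0.0004 = 0.0362.

Power ≈ 0.036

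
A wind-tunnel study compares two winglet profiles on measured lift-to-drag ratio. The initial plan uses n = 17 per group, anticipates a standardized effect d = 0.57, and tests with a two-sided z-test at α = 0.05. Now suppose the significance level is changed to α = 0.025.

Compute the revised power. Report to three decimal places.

δ = d·√(n/2) = 0.57 × √(17/2) = 1.6618 (unchanged). New critical value: z_{0.0125} = 2.241.
Revised power = Φ(δ − 2.241) + Φ(−δ − 2.241) = Φ(-0.580) + Φ(-3.903) = 0.2811 + 0.0000 = 0.2811.

Power ≈ 0.281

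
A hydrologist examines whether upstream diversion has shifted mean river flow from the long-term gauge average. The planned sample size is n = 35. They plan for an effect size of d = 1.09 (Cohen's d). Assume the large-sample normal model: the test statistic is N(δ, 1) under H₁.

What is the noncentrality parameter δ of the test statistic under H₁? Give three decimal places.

δ ≈ 6.449

δ = d·√n = 1.09 × √35 = 6.4485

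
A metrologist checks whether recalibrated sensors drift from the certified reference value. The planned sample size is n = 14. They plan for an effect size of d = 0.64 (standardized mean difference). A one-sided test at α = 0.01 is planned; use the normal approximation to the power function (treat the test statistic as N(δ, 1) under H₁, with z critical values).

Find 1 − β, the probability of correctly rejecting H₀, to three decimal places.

Power ≈ 0.527

Noncentrality parameter: λ = d·√n = 0.64 × √14 = 2.3947
One-sided α = 0.01 → critical value z_{0.01} = 2.326.
Power = Φ(λ − 2.326) = Φ(0.068) = 0.5272.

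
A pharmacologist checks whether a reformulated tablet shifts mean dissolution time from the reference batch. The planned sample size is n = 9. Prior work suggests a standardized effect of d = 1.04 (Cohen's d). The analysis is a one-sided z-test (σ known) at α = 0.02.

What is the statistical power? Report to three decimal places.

Power ≈ 0.857

Noncentrality parameter: δ = d·√n = 1.04 × √9 = 3.1200
Critical value for a one-sided test at α = 0.02: z_α = 2.054.
Power = Φ(δ − 2.054) = Φ(1.066) = 0.8568.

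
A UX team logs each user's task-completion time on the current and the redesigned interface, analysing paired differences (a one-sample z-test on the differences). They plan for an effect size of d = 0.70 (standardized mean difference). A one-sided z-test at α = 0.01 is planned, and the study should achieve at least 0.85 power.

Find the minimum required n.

n = 24

Set Φ(δ − 2.326) = 0.85; then δ − 2.326 = Φ⁻¹(0.85) = 1.036, giving δ = 3.363.
δ = d·√n ⇒ n = (δ/d)² = (3.363 / 0.70)² = 23.08.
Round up to the next whole unit.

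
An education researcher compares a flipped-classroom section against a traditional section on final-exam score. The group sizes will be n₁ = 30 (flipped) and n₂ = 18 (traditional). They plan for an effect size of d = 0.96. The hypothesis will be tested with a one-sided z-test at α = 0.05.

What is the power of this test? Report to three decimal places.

Noncentrality parameter: δ = d / √(1/n₁ + 1/n₂) = 0.96 / √(1/30 + 1/18) = 3.2199
One-sided α = 0.05 → critical value z_{0.05} = 1.645.
Power = Φ(δ − 1.645) = Φ(1.575) = 0.9424.

Power ≈ 0.942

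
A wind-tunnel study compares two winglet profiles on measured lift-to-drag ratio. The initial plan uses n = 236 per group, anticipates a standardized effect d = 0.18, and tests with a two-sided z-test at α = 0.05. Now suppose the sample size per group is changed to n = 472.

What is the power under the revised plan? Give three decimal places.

Power ≈ 0.790

With n = 472 per group: δ = d·√(n/2) = 0.18 × √(472/2) = 2.7652. Critical value z_{0.025} = 1.960.
Revised power = Φ(δ − 1.960) + Φ(−δ − 1.960) = Φ(0.805) + Φ(-4.725) = 0.7897 + 0.0000 = 0.7897.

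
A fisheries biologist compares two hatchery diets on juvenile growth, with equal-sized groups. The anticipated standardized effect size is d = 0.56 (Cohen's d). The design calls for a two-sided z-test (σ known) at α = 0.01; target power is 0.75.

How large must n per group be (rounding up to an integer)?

For power 0.75 need Φ(δ − z_{0.005}) = 0.75, so δ = z_{0.005} + z_{0.25} = 2.576 + 0.674 = 3.250.
(Ignoring the negligible lower-tail rejection probability gives the usual closed-form inversion.)
δ = d·√(n/2) ⇒ n = 2(δ/d)² = 2 × (3.250 / 0.56)² = 67.38.
Round up to the next whole unit.

n = 68 per group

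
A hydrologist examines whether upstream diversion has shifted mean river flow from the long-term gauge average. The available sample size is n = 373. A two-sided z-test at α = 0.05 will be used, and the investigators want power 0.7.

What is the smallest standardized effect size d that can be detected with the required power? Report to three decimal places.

d ≈ 0.129

Required noncentrality: δ = z_{0.025} + z_{0.30} = 1.960 + 0.524 = 2.484.
(Lower-tail contribution to power is negligible for δ > 0.)
δ = d·√n ⇒ d = δ/√n = 2.484/√373 = 0.1286.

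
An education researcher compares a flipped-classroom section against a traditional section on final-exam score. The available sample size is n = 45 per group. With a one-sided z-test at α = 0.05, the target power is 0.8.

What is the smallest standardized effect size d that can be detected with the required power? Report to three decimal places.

d ≈ 0.524

Required noncentrality: δ = z_{0.05} + z_{0.20} = 1.645 + 0.842 = 2.486.
δ = d·√(n/2) ⇒ d = δ/√(n/2) = 2.486/√(45/2) = 0.5242.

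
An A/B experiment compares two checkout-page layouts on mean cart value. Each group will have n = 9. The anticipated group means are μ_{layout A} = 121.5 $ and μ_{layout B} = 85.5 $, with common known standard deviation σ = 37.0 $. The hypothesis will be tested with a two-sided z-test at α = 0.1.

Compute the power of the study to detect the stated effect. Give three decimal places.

Standardized effect: d = |μ_{layout A} − μ_{layout B}| / σ = |121.5 − 85.5| / 37.0 = 0.9730
Noncentrality parameter: λ = d·√(n/2) = 0.9730 × √(9/2) = 2.0640
Two-sided α = 0.1 → critical value z_{0.05} = 1.645.
Power = Φ(λ − 1.645) + Φ(−λ − 1.645) = Φ(0.419) + Φ(-3.709) = 0.6624 + 0.0001 = 0.6625.

Power ≈ 0.663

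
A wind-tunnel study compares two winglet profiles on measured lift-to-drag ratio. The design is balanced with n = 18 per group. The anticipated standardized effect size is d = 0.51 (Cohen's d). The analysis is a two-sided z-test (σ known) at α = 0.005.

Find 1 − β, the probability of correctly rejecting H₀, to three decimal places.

Noncentrality parameter: δ = d·√(n/2) = 0.51 × √(18/2) = 1.5300
Critical value for a two-sided test at α = 0.005: z_{α/2} = 2.807.
Power = Φ(δ − 2.807) + Φ(−δ − 2.807) = Φ(-1.277) + Φ(-4.337) = 0.1008 + 0.0000 = 0.1008.

Power ≈ 0.101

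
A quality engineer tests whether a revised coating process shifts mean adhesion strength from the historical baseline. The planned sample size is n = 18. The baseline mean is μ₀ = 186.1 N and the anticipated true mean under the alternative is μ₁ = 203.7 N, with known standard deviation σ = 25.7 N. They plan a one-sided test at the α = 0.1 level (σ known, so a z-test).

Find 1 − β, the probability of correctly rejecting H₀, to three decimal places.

Standardized effect: d = |μ₁ − μ₀| / σ = |203.7 − 186.1| / 25.7 = 0.6848
Noncentrality parameter: δ = d·√n = 0.6848 × √18 = 2.9055
One-sided α = 0.1 → critical value z_{0.1} = 1.282.
Power = Φ(δ − 1.282) = Φ(1.624) = 0.9478.

Power ≈ 0.948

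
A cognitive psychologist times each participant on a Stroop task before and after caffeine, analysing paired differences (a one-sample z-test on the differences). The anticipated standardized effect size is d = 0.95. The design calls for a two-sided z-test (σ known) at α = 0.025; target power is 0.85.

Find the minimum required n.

n = 12

Set Φ(δ − 2.241) = 0.85; then δ − 2.241 = Φ⁻¹(0.85) = 1.036, giving δ = 3.278.
(For δ > 0 the lower-tail rejection region contributes negligibly to power, so the one-term inversion is standard.)
δ = d·√n ⇒ n = (δ/d)² = (3.278 / 0.95)² = 11.90.
Rounding up, n = 12.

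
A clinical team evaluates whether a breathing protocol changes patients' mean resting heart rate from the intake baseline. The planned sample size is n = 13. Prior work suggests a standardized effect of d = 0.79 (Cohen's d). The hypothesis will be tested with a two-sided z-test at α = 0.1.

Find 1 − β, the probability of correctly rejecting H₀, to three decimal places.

Noncentrality parameter: δ = d·√n = 0.79 × √13 = 2.8484
Two-sided α = 0.1 → critical value z_{0.05} = 1.645.
Power = Φ(δ − 1.645) + Φ(−δ − 1.645) = Φ(1.204) + Φ(-4.493) = 0.8856 + 0.0000 = 0.8856.

Power ≈ 0.886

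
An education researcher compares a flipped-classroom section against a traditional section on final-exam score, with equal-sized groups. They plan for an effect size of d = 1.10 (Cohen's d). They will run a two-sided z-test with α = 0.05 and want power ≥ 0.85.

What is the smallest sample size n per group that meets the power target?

Set Φ(δ − 1.960) = 0.85; then δ − 1.960 = Φ⁻¹(0.85) = 1.036, giving δ = 2.996.
(The Φ(−δ − z_{α/2}) term is vanishingly small for δ > 0 and is dropped in the standard sample-size formula.)
δ = d·√(n/2) ⇒ n = 2(δ/d)² = 2 × (2.996 / 1.10)² = 14.84.
Rounding up, n = 15 per group.

n = 15 per group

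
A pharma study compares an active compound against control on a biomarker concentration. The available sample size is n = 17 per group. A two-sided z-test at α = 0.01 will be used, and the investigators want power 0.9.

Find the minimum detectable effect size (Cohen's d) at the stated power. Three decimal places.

d ≈ 1.323

Need Φ(δ − 2.576) = 0.9, so δ = 2.576 + 1.282 = 3.857.
(The second rejection-region term Φ(−δ − z_{α/2}) is negligible and dropped.)
δ = d·√(n/2) ⇒ d = δ/√(n/2) = 3.857/√(17/2) = 1.3231.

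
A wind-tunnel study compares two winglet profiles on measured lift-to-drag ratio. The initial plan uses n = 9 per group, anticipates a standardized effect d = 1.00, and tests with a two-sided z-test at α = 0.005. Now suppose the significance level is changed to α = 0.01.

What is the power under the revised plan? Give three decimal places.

Power ≈ 0.325

δ = d·√(n/2) = 1.00 × √(9/2) = 2.1213 (unchanged). New critical value: z_{0.005} = 2.576.
Revised power = Φ(δ − 2.576) + Φ(−δ − 2.576) = Φ(-0.455) + Φ(-4.697) = 0.3247 + 0.0000 = 0.3247.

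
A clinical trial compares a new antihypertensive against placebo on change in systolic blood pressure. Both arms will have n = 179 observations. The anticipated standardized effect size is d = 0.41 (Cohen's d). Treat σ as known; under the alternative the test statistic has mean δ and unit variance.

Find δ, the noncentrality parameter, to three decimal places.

δ ≈ 3.879

δ = d·√(n/2) = 0.41 × √(179/2) = 3.8788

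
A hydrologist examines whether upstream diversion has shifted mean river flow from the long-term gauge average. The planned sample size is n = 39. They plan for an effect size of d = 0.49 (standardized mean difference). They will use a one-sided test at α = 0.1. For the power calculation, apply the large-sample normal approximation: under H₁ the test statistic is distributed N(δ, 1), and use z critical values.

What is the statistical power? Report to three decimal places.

Power ≈ 0.962

Noncentrality parameter: δ = d·√n = 0.49 × √39 = 3.0600
One-sided α = 0.1 → critical value z_{0.1} = 1.282.
Power = P(Z > 1.282 − δ) = Φ(1.778) = 0.9623.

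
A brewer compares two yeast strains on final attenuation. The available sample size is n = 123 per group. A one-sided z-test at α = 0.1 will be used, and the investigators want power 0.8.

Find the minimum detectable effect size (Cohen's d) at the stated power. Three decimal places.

d ≈ 0.271

Required noncentrality: δ = z_{0.1} + z_{0.20} = 1.282 + 0.842 = 2.123.
δ = d·√(n/2) ⇒ d = δ/√(n/2) = 2.123/√(123/2) = 0.2707.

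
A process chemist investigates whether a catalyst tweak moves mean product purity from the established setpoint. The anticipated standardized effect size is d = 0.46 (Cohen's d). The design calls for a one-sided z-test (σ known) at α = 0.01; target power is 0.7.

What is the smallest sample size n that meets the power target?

For power 0.7 need Φ(δ − z_{0.01}) = 0.7, so δ = z_{0.01} + z_{0.30} = 2.326 + 0.524 = 2.851.
δ = d·√n ⇒ n = (δ/d)² = (2.851 / 0.46)² = 38.41.
Rounding up, n = 39.

n = 39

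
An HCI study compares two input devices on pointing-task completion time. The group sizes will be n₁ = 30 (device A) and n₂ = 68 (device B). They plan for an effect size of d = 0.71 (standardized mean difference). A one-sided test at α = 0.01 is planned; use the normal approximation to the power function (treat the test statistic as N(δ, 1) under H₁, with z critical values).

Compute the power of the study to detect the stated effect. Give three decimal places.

Noncentrality parameter: δ = d / √(1/n₁ + 1/n₂) = 0.71 / √(1/30 + 1/68) = 3.2394
One-sided α = 0.01 → critical value z_{0.01} = 2.326.
Power = Φ(δ − 2.326) = Φ(0.913) = 0.8194.

Power ≈ 0.819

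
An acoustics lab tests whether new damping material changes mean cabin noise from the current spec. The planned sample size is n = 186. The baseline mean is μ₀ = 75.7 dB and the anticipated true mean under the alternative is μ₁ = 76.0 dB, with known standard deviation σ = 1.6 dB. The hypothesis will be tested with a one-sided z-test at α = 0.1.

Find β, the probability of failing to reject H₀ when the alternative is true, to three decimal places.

Standardized effect: d = |μ₁ − μ₀| / σ = |76.0 − 75.7| / 1.6 = 0.1875
Noncentrality parameter: δ = d·√n = 0.1875 × √186 = 2.5572
Critical value for a one-sided test at α = 0.1: z_α = 1.282.
Power = P(Z > 1.282 − δ) = Φ(1.276) = 0.8990.
Type II error: β = 1 − power = 1 − 0.8990 = 0.1010.

β ≈ 0.101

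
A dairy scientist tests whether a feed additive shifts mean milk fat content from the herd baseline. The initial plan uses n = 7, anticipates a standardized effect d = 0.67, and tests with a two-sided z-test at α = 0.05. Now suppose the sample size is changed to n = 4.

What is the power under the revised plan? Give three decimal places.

With n = 4: δ = d·√n = 0.67 × √4 = 1.3400. Critical value z_{0.025} = 1.960.
Revised power = Φ(δ − 1.960) + Φ(−δ − 1.960) = Φ(-0.620) + Φ(-3.300) = 0.2676 + 0.0005 = 0.2681.

Power ≈ 0.268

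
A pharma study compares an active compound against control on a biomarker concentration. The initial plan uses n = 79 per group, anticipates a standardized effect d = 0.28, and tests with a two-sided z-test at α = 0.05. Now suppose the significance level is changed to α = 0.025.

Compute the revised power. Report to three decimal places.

δ = d·√(n/2) = 0.28 × √(79/2) = 1.7598 (unchanged). New critical value: z_{0.0125} = 2.241.
Revised power = Φ(δ − 2.241) + Φ(−δ − 2.241) = Φ(-0.482) + Φ(-4.001) = 0.3150 + 0.0000 = 0.3151.

Power ≈ 0.315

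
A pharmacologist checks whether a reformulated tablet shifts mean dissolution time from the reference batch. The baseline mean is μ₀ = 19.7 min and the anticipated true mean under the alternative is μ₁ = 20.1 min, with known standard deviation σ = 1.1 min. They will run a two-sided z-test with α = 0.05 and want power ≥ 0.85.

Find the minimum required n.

Standardized effect: d = |μ₁ − μ₀| / σ = |20.1 − 19.7| / 1.1 = 0.3636
Set Φ(δ − 1.960) = 0.85; then δ − 1.960 = Φ⁻¹(0.85) = 1.036, giving δ = 2.996.
(The Φ(−δ − z_{α/2}) term is vanishingly small for δ > 0 and is dropped in the standard sample-size formula.)
δ = d·√n ⇒ n = (δ/d)² = (2.996 / 0.3636)² = 67.90.
Round up to the next whole unit.

n = 68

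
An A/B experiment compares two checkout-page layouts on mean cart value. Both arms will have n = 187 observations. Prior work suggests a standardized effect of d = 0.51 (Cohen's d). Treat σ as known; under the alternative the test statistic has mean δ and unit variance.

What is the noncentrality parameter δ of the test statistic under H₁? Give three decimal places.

δ = d·√(n/2) = 0.51 × √(187/2) = 4.9315

δ ≈ 4.931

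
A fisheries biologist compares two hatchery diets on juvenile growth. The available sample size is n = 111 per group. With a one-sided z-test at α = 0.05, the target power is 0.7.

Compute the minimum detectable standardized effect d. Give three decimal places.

Need Φ(δ − 1.645) = 0.7, so δ = 1.645 + 0.524 = 2.169.
δ = d·√(n/2) ⇒ d = δ/√(n/2) = 2.169/√(111/2) = 0.2912.

d ≈ 0.291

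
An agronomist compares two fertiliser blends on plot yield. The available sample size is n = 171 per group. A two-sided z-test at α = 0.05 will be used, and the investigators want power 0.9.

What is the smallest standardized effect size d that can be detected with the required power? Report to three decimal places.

Required noncentrality: δ = z_{0.025} + z_{0.10} = 1.960 + 1.282 = 3.242.
(Lower-tail contribution to power is negligible for δ > 0.)
δ = d·√(n/2) ⇒ d = δ/√(n/2) = 3.242/√(171/2) = 0.3506.

d ≈ 0.351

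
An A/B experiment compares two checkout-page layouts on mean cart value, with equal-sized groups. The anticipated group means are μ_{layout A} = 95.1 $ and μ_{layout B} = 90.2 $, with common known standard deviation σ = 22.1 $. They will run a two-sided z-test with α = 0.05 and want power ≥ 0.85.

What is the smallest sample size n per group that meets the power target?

Standardized effect: d = |μ_{layout A} − μ_{layout B}| / σ = |95.1 − 90.2| / 22.1 = 0.2217
Set Φ(δ − 1.960) = 0.85; then δ − 1.960 = Φ⁻¹(0.85) = 1.036, giving δ = 2.996.
(The Φ(−δ − z_{α/2}) term is vanishingly small for δ > 0 and is dropped in the standard sample-size formula.)
δ = d·√(n/2) ⇒ n = 2(δ/d)² = 2 × (2.996 / 0.2217)² = 365.28.
Rounding up, n = 366 per group.

n = 366 per group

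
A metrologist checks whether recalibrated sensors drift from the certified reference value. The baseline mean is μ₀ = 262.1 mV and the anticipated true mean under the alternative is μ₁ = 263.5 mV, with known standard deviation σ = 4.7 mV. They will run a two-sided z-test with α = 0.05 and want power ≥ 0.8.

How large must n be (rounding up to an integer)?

n = 89

Standardized effect: d = |μ₁ − μ₀| / σ = |263.5 − 262.1| / 4.7 = 0.2979
Set Φ(δ − 1.960) = 0.8; then δ − 1.960 = Φ⁻¹(0.8) = 0.842, giving δ = 2.802.
(The Φ(−δ − z_{α/2}) term is vanishingly small for δ > 0 and is dropped in the standard sample-size formula.)
δ = d·√n ⇒ n = (δ/d)² = (2.802 / 0.2979)² = 88.46.
Round up to the next whole unit.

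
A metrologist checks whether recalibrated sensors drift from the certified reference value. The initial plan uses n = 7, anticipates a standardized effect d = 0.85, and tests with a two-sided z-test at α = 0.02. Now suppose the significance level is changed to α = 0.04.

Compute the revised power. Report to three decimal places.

δ = d·√n = 0.85 × √7 = 2.2489 (unchanged). New critical value: z_{0.02} = 2.054.
Revised power = Φ(δ − 2.054) + Φ(−δ − 2.054) = Φ(0.195) + Φ(-4.303) = 0.5774 + 0.0000 = 0.5774.

Power ≈ 0.577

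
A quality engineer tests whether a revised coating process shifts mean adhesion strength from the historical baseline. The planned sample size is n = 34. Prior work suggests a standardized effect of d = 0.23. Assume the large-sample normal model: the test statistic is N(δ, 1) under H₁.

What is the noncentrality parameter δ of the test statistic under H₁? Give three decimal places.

δ ≈ 1.341

δ = d·√n = 0.23 × √34 = 1.3411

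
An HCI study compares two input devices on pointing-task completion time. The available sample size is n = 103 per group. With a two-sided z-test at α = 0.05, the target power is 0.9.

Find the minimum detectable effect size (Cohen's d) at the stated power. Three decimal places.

Need Φ(δ − 1.960) = 0.9, so δ = 1.960 + 1.282 = 3.242.
(Lower-tail contribution to power is negligible for δ > 0.)
δ = d·√(n/2) ⇒ d = δ/√(n/2) = 3.242/√(103/2) = 0.4517.

d ≈ 0.452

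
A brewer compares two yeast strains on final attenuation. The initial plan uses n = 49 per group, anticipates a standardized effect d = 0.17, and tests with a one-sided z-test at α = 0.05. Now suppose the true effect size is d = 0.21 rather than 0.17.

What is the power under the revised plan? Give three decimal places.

With d = 0.21: δ = d·√(n/2) = 0.21 × √(49/2) = 1.0394. Critical value z_{0.05} = 1.645.
Revised power = P(Z > 1.645 − δ) = Φ(-0.605) = 0.2725.

Power ≈ 0.272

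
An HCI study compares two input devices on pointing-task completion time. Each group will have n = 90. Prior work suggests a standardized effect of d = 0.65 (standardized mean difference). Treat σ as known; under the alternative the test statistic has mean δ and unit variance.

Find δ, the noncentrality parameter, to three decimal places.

The noncentrality parameter scales effect size by the design's sample-size factor: δ = d·√(n/2) = 0.65 × √(90/2) = 4.3603

δ ≈ 4.360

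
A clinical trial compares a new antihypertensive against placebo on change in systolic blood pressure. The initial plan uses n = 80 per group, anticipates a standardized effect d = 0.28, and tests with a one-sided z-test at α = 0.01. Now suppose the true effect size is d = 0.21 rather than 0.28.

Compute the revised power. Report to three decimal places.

Power ≈ 0.159

With d = 0.21: δ = d·√(n/2) = 0.21 × √(80/2) = 1.3282. Critical value z_{0.01} = 2.326.
Revised power = Φ(δ − 2.326) = Φ(-0.998) = 0.1591.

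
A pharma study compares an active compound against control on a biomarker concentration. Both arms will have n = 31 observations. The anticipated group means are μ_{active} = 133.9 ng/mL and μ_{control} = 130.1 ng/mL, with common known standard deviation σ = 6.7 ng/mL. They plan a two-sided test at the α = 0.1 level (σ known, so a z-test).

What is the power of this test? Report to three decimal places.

Power ≈ 0.722

Standardized effect: d = |μ_{active} − μ_{control}| / σ = |133.9 − 130.1| / 6.7 = 0.5672
Noncentrality parameter: δ = d·√(n/2) = 0.5672 × √(31/2) = 2.2329
Two-sided α = 0.1 → critical value z_{0.05} = 1.645.
Power = Φ(δ − 1.645) + Φ(−δ − 1.645) = Φ(0.588) + Φ(-3.878) = 0.7218 + 0.0001 = 0.7218.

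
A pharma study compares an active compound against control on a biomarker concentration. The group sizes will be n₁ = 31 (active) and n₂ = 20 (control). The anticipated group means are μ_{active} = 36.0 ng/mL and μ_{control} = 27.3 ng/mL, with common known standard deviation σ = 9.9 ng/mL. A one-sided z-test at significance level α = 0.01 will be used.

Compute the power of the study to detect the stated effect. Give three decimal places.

Power ≈ 0.770

Standardized effect: d = |μ_{active} − μ_{control}| / σ = |36.0 − 27.3| / 9.9 = 0.8788
Noncentrality parameter: δ = d / √(1/n₁ + 1/n₂) = 0.8788 / √(1/31 + 1/20) = 3.0640
Critical value for a one-sided test at α = 0.01: z_α = 2.326.
Power = P(Z > 2.326 − δ) = Φ(0.738) = 0.7697.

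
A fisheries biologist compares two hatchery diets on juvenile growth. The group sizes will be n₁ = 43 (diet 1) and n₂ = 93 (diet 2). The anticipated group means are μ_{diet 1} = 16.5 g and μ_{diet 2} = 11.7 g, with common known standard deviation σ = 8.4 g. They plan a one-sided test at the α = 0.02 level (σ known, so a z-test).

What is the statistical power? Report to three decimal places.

Power ≈ 0.852

Standardized effect: d = |μ_{diet 1} − μ_{diet 2}| / σ = |16.5 − 11.7| / 8.4 = 0.5714
Noncentrality parameter: δ = d / √(1/n₁ + 1/n₂) = 0.5714 / √(1/43 + 1/93) = 3.0986
Critical value for a one-sided test at α = 0.02: z_α = 2.054.
Power = Φ(δ − 2.054) = Φ(1.045) = 0.8520.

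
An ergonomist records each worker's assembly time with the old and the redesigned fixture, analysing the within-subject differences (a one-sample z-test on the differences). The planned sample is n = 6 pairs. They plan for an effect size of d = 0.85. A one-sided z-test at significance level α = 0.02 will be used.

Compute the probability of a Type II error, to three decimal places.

β ≈ 0.489

Noncentrality parameter: δ = d·√n = 0.85 × √6 = 2.0821
Critical value for a one-sided test at α = 0.02: z_α = 2.054.
Power = Φ(δ − 2.054) = Φ(0.028) = 0.5113.
Type II error: β = 1 − power = 1 − 0.5113 = 0.4887.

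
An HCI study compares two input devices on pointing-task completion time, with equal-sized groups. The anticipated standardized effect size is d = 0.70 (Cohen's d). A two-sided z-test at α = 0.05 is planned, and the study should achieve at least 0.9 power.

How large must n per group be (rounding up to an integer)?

n = 43 per group

For power 0.9 need Φ(δ − z_{0.025}) = 0.9, so δ = z_{0.025} + z_{0.10} = 1.960 + 1.282 = 3.242.
(For δ > 0 the lower-tail rejection region contributes negligibly to power, so the one-term inversion is standard.)
δ = d·√(n/2) ⇒ n = 2(δ/d)² = 2 × (3.242 / 0.70)² = 42.89.
Round up to the next whole unit.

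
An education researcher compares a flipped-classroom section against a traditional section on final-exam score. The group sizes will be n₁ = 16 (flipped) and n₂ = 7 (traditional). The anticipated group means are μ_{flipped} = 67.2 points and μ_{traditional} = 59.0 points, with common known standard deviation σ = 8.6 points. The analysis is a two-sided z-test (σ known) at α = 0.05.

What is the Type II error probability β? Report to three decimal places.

β ≈ 0.443

Standardized effect: d = |μ_{flipped} − μ_{traditional}| / σ = |67.2 − 59.0| / 8.6 = 0.9535
Noncentrality parameter: δ = d / √(1/n₁ + 1/n₂) = 0.9535 / √(1/16 + 1/7) = 2.1041
Two-sided α = 0.05 → critical value z_{0.025} = 1.960.
Power = Φ(δ − 1.960) + Φ(−δ − 1.960) = Φ(0.144) + Φ(-4.064) = 0.5573 + 0.0000 = 0.5573.
Type II error: β = 1 − power = 1 − 0.5573 = 0.4427.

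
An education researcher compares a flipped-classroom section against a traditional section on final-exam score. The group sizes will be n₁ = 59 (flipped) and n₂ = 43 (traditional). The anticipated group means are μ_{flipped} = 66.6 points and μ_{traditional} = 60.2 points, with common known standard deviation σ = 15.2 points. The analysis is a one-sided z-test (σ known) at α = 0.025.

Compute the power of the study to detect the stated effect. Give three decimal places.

Power ≈ 0.556

Standardized effect: d = |μ_{flipped} − μ_{traditional}| / σ = |66.6 − 60.2| / 15.2 = 0.4211
Noncentrality parameter: δ = d / √(1/n₁ + 1/n₂) = 0.4211 / √(1/59 + 1/43) = 2.0999
One-sided α = 0.025 → critical value z_{0.025} = 1.960.
Power = Φ(δ − 1.960) = Φ(0.140) = 0.5556.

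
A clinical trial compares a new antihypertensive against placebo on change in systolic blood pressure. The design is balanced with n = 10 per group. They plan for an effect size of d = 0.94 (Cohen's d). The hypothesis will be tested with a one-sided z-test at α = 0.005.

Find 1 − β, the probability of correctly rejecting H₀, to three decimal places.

Noncentrality parameter: δ = d·√(n/2) = 0.94 × √(10/2) = 2.1019
One-sided α = 0.005 → critical value z_{0.005} = 2.576.
Power = P(Z > 2.576 − δ) = Φ(-0.474) = 0.3178.

Power ≈ 0.318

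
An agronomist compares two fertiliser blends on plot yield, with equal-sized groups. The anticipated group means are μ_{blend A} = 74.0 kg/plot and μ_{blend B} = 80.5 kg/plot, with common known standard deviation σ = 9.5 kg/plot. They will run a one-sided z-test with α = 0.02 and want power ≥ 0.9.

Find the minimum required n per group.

Standardized effect: d = |μ_{blend A} − μ_{blend B}| / σ = |74.0 − 80.5| / 9.5 = 0.6842
Set Φ(δ − 2.054) = 0.9; then δ − 2.054 = Φ⁻¹(0.9) = 1.282, giving δ = 3.335.
δ = d·√(n/2) ⇒ n = 2(δ/d)² = 2 × (3.335 / 0.6842)² = 47.52.
Rounding up, n = 48 per group.

n = 48 per group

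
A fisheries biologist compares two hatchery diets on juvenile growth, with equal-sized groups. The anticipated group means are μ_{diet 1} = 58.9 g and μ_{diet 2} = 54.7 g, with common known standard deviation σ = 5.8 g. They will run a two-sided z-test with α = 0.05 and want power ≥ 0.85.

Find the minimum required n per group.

Standardized effect: d = |μ_{diet 1} − μ_{diet 2}| / σ = |58.9 − 54.7| / 5.8 = 0.7241
For power 0.85 need Φ(δ − z_{0.025}) = 0.85, so δ = z_{0.025} + z_{0.15} = 1.960 + 1.036 = 2.996.
(The Φ(−δ − z_{α/2}) term is vanishingly small for δ > 0 and is dropped in the standard sample-size formula.)
δ = d·√(n/2) ⇒ n = 2(δ/d)² = 2 × (2.996 / 0.7241)² = 34.24.
Round up to the next whole unit.

n = 35 per group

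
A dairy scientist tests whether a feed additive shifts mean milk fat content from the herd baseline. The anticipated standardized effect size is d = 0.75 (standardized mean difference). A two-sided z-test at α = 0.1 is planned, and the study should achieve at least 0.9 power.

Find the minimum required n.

n = 16

Set Φ(δ − 1.645) = 0.9; then δ − 1.645 = Φ⁻¹(0.9) = 1.282, giving δ = 2.926.
(For δ > 0 the lower-tail rejection region contributes negligibly to power, so the one-term inversion is standard.)
δ = d·√n ⇒ n = (δ/d)² = (2.926 / 0.75)² = 15.22.
Round up to the next whole unit.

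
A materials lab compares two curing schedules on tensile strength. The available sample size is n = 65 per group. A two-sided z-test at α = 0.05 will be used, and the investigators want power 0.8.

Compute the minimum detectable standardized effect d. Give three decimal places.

Required noncentrality: δ = z_{0.025} + z_{0.20} = 1.960 + 0.842 = 2.802.
(The second rejection-region term Φ(−δ − z_{α/2}) is negligible and dropped.)
δ = d·√(n/2) ⇒ d = δ/√(n/2) = 2.802/√(65/2) = 0.4914.

d ≈ 0.491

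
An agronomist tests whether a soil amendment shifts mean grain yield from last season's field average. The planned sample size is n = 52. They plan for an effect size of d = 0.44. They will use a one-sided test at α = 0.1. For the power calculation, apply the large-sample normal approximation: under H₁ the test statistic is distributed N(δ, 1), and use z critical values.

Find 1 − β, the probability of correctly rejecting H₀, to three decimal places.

Power ≈ 0.971

Noncentrality parameter: λ = d·√n = 0.44 × √52 = 3.1729
Critical value for a one-sided test at α = 0.1: z_α = 1.282.
Power = P(Z > 1.282 − λ) = Φ(1.891) = 0.9707.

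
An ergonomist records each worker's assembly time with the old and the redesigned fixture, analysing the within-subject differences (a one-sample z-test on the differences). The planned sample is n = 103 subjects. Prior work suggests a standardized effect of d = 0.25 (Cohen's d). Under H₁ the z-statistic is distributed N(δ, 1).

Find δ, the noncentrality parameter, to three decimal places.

The noncentrality parameter scales effect size by the design's sample-size factor: δ = d·√n = 0.25 × √103 = 2.5372

δ ≈ 2.537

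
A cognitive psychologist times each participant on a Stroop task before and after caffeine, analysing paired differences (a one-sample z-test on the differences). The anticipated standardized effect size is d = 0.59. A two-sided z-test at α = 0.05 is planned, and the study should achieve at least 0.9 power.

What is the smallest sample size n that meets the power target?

Set Φ(δ − 1.960) = 0.9; then δ − 1.960 = Φ⁻¹(0.9) = 1.282, giving δ = 3.242.
(The Φ(−δ − z_{α/2}) term is vanishingly small for δ > 0 and is dropped in the standard sample-size formula.)
δ = d·√n ⇒ n = (δ/d)² = (3.242 / 0.59)² = 30.19.
Round up to the next whole unit.

n = 31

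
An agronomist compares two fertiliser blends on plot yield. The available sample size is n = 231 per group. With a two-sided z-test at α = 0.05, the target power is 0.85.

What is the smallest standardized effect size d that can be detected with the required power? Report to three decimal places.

d ≈ 0.279

Need Φ(δ − 1.960) = 0.85, so δ = 1.960 + 1.036 = 2.996.
(The second rejection-region term Φ(−δ − z_{α/2}) is negligible and dropped.)
δ = d·√(n/2) ⇒ d = δ/√(n/2) = 2.996/√(231/2) = 0.2788.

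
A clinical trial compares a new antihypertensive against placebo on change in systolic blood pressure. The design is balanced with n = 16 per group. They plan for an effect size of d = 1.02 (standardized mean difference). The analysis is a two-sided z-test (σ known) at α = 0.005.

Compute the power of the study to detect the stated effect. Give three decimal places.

Noncentrality parameter: λ = d·√(n/2) = 1.02 × √(16/2) = 2.8850
Critical value for a two-sided test at α = 0.005: z_{α/2} = 2.807.
Power = Φ(λ − 2.807) + Φ(−λ − 2.807) = Φ(0.078) + Φ(-5.692) = 0.5311 + 0.0000 = 0.5311.

Power ≈ 0.531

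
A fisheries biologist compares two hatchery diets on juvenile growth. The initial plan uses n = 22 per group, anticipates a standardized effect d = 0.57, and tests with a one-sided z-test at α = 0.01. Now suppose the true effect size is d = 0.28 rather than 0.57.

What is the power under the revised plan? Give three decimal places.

With d = 0.28: δ = d·√(n/2) = 0.28 × √(22/2) = 0.9287. Critical value z_{0.01} = 2.326.
Revised power = P(Z > 2.326 − δ) = Φ(-1.398) = 0.0811.

Power ≈ 0.081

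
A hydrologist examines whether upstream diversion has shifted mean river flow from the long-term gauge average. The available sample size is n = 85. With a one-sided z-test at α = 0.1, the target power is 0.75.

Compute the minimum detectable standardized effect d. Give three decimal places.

d ≈ 0.212

Required noncentrality: δ = z_{0.1} + z_{0.25} = 1.282 + 0.674 = 1.956.
δ = d·√n ⇒ d = δ/√n = 1.956/√85 = 0.2122.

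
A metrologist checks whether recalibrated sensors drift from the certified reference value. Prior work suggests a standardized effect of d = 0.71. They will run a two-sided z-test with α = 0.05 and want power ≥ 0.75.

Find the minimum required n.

n = 14

For power 0.75 need Φ(δ − z_{0.025}) = 0.75, so δ = z_{0.025} + z_{0.25} = 1.960 + 0.674 = 2.634.
(The Φ(−δ − z_{α/2}) term is vanishingly small for δ > 0 and is dropped in the standard sample-size formula.)
δ = d·√n ⇒ n = (δ/d)² = (2.634 / 0.71)² = 13.77.
Round up to the next whole unit.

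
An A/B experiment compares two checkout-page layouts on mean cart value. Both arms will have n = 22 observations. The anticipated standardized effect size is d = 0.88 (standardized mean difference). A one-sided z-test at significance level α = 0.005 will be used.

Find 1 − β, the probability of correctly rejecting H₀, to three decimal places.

Noncentrality parameter: δ = d·√(n/2) = 0.88 × √(22/2) = 2.9186
Critical value for a one-sided test at α = 0.005: z_α = 2.576.
Power = P(Z > 2.576 − δ) = Φ(0.343) = 0.6341.

Power ≈ 0.634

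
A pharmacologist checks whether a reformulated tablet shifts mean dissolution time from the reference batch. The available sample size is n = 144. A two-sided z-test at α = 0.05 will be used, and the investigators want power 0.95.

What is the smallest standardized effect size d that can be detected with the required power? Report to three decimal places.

d ≈ 0.300

Required noncentrality: δ = z_{0.025} + z_{0.05} = 1.960 + 1.645 = 3.605.
(Lower-tail contribution to power is negligible for δ > 0.)
δ = d·√n ⇒ d = δ/√n = 3.605/√144 = 0.3004.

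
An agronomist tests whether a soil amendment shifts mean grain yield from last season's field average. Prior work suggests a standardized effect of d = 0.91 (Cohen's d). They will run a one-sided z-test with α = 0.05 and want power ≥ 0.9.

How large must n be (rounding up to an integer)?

For power 0.9 need Φ(δ − z_{0.05}) = 0.9, so δ = z_{0.05} + z_{0.10} = 1.645 + 1.282 = 2.926.
δ = d·√n ⇒ n = (δ/d)² = (2.926 / 0.91)² = 10.34.
Round up to the next whole unit.

n = 11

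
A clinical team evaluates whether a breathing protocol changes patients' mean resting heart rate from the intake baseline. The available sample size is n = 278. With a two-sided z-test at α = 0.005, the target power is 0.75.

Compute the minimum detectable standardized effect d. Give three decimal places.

d ≈ 0.209

Required noncentrality: δ = z_{0.0025} + z_{0.25} = 2.807 + 0.674 = 3.482.
(Lower-tail contribution to power is negligible for δ > 0.)
δ = d·√n ⇒ d = δ/√n = 3.482/√278 = 0.2088.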